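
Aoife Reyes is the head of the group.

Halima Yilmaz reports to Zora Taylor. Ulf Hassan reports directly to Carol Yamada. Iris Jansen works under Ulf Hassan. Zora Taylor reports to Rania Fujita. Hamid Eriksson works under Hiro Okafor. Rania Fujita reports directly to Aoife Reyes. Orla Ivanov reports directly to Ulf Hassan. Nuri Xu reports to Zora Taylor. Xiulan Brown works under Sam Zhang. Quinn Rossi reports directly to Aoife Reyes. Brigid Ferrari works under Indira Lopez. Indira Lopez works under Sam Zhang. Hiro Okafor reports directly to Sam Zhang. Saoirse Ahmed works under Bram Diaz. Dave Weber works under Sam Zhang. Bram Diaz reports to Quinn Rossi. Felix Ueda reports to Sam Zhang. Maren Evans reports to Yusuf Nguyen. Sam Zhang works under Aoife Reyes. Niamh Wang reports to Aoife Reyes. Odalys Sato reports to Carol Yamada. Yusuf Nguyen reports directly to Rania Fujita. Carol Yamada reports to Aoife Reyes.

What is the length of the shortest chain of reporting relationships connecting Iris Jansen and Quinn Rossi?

4

Iris Jansen is 3 levels below Aoife Reyes, and Quinn Rossi is 1 level below Aoife Reyes (their lowest common manager). The shortest path runs up from Iris Jansen to Aoife Reyes and back down to Quinn Rossi: 3 + 1 = 4 links.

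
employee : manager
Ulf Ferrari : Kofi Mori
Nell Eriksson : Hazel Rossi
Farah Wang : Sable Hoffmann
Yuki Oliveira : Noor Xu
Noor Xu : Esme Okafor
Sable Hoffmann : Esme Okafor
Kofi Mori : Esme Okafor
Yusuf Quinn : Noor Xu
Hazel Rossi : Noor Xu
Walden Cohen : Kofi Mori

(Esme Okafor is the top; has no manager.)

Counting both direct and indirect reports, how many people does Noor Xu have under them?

4

Noor Xu directly manages Hazel Rossi, Yuki Oliveira, Yusuf Quinn. Under Hazel Rossi: Nell Eriksson (1). Yuki Oliveira has no reports. Yusuf Quinn has no reports. So Noor Xu's organization is 3 direct reports plus everyone under them: 2 + 1 + 1 = 4.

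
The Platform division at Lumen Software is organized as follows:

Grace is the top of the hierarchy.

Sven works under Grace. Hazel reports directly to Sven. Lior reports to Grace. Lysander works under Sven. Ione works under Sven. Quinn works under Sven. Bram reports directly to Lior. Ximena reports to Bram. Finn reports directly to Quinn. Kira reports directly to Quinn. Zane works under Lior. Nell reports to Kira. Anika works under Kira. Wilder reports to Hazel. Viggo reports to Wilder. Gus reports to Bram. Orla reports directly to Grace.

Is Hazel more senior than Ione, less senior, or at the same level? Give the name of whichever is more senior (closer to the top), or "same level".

same level

Both Hazel and Ione are 2 levels below Grace.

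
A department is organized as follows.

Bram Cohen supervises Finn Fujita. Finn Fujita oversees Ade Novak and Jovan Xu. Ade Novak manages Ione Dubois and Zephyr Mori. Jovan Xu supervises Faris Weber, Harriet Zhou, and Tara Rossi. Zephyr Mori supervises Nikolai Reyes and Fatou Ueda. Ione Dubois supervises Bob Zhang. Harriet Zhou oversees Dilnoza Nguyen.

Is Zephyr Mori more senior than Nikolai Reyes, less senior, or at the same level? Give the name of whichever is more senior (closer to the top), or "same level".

Zephyr Mori

Zephyr Mori is 3 levels below Bram Cohen; Nikolai Reyes is 4. Zephyr Mori is higher.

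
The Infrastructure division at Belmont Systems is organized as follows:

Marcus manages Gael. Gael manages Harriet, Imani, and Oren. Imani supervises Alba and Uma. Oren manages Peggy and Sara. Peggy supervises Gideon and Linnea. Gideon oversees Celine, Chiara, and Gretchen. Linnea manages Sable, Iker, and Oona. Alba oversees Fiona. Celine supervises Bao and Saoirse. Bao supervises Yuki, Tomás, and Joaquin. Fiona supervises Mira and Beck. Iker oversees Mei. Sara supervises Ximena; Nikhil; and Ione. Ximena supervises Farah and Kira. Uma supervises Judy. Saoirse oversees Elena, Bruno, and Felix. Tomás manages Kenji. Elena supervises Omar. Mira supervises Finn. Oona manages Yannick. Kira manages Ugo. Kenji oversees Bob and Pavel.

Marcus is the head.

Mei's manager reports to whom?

Mei reports to Iker, and Iker reports to Linnea. So Mei's skip-level manager is Linnea.

Linnea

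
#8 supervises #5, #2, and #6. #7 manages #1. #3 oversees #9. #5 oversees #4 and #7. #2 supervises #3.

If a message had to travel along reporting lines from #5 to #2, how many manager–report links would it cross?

#5 is 1 level below #8, and #2 is 1 level below #8 (their lowest common manager). The shortest path runs up from #5 to #8 and back down to #2: 1 + 1 = 2 links.

2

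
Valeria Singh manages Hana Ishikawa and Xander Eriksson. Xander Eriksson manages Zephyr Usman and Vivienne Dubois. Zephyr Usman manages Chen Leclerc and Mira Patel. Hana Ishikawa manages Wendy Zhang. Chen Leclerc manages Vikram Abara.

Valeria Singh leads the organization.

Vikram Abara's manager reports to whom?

Zephyr Usman

Vikram Abara reports to Chen Leclerc, and Chen Leclerc reports to Zephyr Usman. So Vikram Abara's skip-level manager is Zephyr Usman.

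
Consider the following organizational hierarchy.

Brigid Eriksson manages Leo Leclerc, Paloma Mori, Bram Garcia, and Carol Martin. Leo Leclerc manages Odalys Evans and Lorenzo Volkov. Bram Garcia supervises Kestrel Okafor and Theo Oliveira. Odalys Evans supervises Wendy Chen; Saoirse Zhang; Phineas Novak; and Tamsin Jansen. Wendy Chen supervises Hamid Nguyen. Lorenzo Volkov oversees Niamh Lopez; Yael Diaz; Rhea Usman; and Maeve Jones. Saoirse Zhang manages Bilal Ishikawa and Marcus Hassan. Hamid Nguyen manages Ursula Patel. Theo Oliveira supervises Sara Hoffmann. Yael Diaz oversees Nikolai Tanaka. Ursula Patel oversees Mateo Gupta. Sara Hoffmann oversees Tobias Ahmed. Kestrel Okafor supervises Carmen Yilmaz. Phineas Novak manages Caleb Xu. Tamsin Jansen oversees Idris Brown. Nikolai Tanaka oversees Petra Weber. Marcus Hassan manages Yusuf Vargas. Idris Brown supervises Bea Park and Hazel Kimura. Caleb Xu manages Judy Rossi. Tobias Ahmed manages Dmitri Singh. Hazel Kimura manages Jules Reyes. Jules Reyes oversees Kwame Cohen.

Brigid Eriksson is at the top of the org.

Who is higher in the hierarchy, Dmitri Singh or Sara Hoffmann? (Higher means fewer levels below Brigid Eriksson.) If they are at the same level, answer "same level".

Sara Hoffmann

Dmitri Singh is 5 levels below Brigid Eriksson; Sara Hoffmann is 3. Sara Hoffmann is higher.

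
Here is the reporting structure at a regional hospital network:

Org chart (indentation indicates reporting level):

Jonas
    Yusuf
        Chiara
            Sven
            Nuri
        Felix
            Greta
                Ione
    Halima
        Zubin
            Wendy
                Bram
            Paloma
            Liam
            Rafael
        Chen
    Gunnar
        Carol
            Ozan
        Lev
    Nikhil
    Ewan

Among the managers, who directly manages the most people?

Direct-report counts: Jonas has 5; Gunnar has 2; Carol has 1; Halima has 2; Zubin has 4; Wendy has 1; Yusuf has 2; Felix has 1; Greta has 1; Chiara has 2. The largest is 5, held by Jonas.

Jonas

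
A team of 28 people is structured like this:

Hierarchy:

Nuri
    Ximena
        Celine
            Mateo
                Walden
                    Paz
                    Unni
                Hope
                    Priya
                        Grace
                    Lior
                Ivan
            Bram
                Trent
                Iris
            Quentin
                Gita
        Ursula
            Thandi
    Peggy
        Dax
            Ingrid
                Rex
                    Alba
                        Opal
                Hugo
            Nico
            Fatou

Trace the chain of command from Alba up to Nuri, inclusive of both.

Alba reports to Rex. Rex reports to Ingrid. Ingrid reports to Dax. Dax reports to Peggy. Peggy reports to Nuri. Nuri is at the top.

Alba -> Rex -> Ingrid -> Dax -> Peggy -> Nuri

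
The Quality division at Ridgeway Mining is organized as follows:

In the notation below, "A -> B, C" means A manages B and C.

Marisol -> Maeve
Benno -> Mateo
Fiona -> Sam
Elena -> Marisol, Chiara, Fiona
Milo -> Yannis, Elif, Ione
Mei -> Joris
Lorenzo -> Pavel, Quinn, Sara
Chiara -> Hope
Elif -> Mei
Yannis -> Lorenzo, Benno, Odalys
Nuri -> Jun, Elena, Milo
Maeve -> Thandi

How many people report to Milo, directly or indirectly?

Milo directly manages Yannis, Elif, Ione. Under Yannis: Odalys, Benno, Mateo, Lorenzo, Sara, Quinn, Pavel (7). Under Elif: Mei, Joris (2). Ione has no reports. So Milo's organization is 3 direct reports plus everyone under them: 8 + 3 + 1 = 12.

12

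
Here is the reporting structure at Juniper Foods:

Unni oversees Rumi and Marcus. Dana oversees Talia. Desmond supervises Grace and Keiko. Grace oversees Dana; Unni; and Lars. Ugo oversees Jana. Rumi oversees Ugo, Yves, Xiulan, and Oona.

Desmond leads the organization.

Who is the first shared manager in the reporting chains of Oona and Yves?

Rumi

Oona's chain of managers is Rumi, Unni, Grace, Desmond. Yves's chain of managers is Rumi, Unni, Grace, Desmond. The first manager that appears in both chains is Rumi.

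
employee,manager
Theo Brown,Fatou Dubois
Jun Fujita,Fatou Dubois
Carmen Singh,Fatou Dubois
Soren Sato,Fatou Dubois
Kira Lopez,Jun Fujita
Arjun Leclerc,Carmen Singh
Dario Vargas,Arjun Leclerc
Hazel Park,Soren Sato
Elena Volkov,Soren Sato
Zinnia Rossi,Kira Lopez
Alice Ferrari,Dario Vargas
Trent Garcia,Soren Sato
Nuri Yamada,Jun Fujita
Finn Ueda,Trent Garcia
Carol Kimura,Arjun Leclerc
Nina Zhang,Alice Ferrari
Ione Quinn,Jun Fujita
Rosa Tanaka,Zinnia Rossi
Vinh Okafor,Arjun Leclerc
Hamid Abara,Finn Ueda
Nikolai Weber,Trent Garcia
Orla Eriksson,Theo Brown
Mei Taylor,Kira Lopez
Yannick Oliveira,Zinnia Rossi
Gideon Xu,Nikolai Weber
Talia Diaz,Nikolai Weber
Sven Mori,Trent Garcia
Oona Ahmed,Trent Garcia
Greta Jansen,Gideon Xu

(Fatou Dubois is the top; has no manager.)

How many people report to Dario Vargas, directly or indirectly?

Dario Vargas directly manages Alice Ferrari. Under Alice Ferrari: Nina Zhang (1). That's 2 in total.

2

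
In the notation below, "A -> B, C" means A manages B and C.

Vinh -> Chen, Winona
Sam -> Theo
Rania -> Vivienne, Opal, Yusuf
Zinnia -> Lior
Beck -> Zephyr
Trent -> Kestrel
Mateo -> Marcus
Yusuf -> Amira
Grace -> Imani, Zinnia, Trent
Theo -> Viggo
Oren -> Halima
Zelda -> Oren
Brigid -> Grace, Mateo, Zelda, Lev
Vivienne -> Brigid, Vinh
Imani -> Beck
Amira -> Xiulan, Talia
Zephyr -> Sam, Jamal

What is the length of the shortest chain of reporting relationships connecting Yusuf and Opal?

2

Yusuf is 1 level below Rania, and Opal is 1 level below Rania (their lowest common manager). The shortest path runs up from Yusuf to Rania and back down to Opal: 1 + 1 = 2 links.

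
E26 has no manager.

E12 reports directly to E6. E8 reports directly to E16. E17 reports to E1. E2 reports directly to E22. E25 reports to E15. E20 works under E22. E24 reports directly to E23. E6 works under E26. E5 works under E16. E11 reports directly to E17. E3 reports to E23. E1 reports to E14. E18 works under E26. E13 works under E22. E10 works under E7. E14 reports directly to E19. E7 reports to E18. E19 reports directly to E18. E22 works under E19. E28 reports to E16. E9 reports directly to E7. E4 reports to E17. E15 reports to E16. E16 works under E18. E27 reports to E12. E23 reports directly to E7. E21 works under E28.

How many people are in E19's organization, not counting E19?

9

E19 directly manages E14, E22. Under E14: E1, E17, E11, E4 (4). Under E22: E20, E2, E13 (3). So E19's organization is 2 direct reports plus everyone under them: 5 + 4 = 9.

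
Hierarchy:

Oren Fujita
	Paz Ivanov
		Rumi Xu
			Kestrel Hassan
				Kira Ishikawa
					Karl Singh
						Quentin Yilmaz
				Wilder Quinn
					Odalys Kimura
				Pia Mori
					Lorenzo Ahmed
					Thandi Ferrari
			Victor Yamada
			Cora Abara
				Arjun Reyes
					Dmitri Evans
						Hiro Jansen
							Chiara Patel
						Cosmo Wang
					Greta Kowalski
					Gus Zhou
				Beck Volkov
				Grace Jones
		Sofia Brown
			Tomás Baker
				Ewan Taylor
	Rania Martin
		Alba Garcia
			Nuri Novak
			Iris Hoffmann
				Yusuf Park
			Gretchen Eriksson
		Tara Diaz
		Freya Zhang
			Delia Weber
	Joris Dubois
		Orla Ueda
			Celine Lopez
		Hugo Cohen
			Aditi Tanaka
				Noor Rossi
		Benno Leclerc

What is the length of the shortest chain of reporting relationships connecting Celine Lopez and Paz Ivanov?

4

Celine Lopez is 3 levels below Oren Fujita, and Paz Ivanov is 1 level below Oren Fujita (their lowest common manager). The shortest path runs up from Celine Lopez to Oren Fujita and back down to Paz Ivanov: 3 + 1 = 4 links.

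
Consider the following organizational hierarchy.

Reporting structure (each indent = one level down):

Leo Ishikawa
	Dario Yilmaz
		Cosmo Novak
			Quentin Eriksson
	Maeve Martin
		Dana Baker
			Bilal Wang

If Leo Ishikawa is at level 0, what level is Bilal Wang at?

3

Chain from Bilal Wang up to Leo Ishikawa: Bilal Wang → Dana Baker → Maeve Martin → Leo Ishikawa. That is 3 steps up, so Bilal Wang is 3 levels below Leo Ishikawa.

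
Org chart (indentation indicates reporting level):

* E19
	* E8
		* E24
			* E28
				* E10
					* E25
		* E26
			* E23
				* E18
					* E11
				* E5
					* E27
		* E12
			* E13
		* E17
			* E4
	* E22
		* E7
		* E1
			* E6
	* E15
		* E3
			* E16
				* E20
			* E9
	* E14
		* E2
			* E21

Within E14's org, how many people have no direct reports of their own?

1

The only person in E14's organization with no one reporting to them is E21. That is 1.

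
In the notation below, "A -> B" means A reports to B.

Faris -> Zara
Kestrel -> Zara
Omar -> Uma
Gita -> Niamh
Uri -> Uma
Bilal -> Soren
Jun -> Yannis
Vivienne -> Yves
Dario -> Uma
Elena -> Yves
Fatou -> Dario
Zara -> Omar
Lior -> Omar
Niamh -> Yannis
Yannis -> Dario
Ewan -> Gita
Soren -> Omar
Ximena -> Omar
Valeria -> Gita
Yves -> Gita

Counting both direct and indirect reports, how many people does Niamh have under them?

Niamh directly manages Gita. Under Gita: Ewan, Yves, Elena, Vivienne, Valeria (5). That's 6 in total.

6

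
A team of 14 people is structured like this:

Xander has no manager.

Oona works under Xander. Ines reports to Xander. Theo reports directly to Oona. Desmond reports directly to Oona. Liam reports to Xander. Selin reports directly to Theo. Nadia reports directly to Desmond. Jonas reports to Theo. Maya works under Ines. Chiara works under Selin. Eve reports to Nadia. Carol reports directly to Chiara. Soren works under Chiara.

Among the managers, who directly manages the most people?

Xander

Direct-report counts: Xander has 3; Ines has 1; Oona has 2; Desmond has 1; Nadia has 1; Theo has 2; Selin has 1; Chiara has 2. The largest is 3, held by Xander.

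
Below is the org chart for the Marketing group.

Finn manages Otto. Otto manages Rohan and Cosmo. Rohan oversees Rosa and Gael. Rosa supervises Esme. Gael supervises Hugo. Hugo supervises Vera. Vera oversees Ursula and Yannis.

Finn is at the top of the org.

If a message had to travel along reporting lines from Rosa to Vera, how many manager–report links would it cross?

Rosa is 1 level below Rohan, and Vera is 3 levels below Rohan (their lowest common manager). The shortest path runs up from Rosa to Rohan and back down to Vera: 1 + 3 = 4 links.

4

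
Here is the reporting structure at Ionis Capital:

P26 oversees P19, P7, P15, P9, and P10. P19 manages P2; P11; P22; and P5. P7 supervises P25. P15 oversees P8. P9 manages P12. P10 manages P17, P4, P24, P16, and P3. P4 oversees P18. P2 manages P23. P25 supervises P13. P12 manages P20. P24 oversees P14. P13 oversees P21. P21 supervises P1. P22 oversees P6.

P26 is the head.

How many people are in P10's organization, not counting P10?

7

P10 directly manages P17, P4, P24, P16, P3. P17 has no reports. Under P4: P18 (1). Under P24: P14 (1). P16 has no reports. P3 has no reports. So P10's organization is 5 direct reports plus everyone under them: 1 + 2 + 2 + 1 + 1 = 7.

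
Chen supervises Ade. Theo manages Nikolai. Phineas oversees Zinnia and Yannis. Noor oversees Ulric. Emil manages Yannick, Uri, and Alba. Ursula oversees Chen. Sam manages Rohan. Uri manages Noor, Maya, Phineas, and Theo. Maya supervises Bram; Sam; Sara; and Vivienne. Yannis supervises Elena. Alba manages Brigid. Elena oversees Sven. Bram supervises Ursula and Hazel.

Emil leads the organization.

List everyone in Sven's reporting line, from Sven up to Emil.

Sven reports to Elena. Elena reports to Yannis. Yannis reports to Phineas. Phineas reports to Uri. Uri reports to Emil. Emil is at the top.

Sven -> Elena -> Yannis -> Phineas -> Uri -> Emil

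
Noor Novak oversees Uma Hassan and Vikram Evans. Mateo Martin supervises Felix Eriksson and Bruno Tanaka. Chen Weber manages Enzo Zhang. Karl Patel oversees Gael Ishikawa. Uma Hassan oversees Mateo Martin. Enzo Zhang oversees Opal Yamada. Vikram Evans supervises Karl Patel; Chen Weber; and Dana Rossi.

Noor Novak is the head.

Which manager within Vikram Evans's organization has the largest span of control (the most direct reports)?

Vikram Evans

Direct-report counts within Vikram Evans's organization: Vikram Evans has 3; Karl Patel has 1; Chen Weber has 1; Enzo Zhang has 1. The largest is 3, held by Vikram Evans.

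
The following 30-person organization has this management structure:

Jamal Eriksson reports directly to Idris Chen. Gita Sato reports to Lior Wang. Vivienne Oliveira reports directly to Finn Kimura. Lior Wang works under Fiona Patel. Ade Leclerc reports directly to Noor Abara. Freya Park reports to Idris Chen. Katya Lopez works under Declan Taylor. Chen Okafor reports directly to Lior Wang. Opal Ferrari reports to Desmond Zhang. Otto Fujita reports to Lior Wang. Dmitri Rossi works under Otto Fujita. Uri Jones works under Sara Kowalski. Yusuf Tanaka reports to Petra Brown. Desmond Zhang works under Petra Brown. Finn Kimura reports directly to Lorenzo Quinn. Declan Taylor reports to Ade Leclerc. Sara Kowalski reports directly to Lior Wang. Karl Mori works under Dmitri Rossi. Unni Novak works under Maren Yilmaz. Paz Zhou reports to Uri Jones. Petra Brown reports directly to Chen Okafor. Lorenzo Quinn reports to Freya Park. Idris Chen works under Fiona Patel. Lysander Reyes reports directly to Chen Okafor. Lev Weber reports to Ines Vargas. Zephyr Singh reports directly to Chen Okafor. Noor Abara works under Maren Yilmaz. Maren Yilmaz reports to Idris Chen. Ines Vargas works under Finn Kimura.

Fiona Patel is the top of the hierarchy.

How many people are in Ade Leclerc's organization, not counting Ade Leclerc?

2

Ade Leclerc directly manages Declan Taylor. Under Declan Taylor: Katya Lopez (1). That's 2 in total.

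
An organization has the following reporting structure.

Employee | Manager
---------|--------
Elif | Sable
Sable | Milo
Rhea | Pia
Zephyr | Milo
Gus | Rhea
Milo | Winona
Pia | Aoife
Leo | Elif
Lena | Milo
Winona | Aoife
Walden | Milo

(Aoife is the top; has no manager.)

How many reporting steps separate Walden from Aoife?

3

Chain from Walden up to Aoife: Walden → Milo → Winona → Aoife. That is 3 steps up, so Walden is 3 levels below Aoife.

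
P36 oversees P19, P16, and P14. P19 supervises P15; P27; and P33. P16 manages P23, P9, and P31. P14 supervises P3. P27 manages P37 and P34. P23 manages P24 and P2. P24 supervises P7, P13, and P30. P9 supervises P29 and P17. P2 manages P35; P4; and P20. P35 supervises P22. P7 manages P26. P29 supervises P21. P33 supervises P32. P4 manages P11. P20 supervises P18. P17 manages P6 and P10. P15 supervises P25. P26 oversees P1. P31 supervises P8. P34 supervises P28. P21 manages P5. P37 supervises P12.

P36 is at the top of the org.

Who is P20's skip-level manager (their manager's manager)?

P23

P20 reports to P2, and P2 reports to P23. So P20's skip-level manager is P23.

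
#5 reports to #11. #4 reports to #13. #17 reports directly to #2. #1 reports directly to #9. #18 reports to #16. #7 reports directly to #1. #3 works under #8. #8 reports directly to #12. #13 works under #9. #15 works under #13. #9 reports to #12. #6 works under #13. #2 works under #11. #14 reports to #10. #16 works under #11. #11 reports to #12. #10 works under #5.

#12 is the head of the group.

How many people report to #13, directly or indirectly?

#13 directly manages #4, #15, #6. #4 has no reports. #15 has no reports. #6 has no reports. So #13's organization is 3 direct reports plus everyone under them: 1 + 1 + 1 = 3.

3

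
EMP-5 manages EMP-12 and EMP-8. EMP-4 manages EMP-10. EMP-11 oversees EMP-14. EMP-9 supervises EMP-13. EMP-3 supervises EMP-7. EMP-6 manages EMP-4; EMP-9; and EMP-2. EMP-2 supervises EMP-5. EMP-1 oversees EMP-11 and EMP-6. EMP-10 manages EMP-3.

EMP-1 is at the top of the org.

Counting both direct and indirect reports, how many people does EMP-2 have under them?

3

EMP-2 directly manages EMP-5. Under EMP-5: EMP-8, EMP-12 (2). That's 3 in total.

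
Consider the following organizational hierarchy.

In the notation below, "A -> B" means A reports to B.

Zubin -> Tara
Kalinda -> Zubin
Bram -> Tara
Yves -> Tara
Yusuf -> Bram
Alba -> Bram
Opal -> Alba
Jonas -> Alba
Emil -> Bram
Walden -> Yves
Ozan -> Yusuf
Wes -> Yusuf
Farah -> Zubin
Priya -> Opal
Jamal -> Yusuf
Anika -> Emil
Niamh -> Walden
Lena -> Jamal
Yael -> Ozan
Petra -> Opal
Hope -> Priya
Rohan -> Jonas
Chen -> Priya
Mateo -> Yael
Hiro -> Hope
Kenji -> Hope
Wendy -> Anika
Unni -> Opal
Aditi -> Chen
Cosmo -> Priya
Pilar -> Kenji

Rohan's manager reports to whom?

Alba

Rohan reports to Jonas, and Jonas reports to Alba. So Rohan's skip-level manager is Alba.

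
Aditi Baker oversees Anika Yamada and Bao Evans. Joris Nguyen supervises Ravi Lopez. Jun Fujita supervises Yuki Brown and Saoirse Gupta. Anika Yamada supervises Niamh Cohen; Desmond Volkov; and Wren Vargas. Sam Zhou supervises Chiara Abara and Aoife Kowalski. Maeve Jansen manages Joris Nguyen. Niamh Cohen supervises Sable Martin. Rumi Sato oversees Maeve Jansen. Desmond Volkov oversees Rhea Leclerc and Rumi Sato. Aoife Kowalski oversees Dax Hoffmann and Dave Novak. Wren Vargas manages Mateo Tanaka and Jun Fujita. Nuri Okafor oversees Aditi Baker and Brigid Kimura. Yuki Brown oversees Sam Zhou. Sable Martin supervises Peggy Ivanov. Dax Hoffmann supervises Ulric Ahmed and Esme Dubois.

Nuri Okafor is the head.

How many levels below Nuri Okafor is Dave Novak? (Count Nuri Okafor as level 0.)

Chain from Dave Novak up to Nuri Okafor: Dave Novak → Aoife Kowalski → Sam Zhou → Yuki Brown → Jun Fujita → Wren Vargas → Anika Yamada → Aditi Baker → Nuri Okafor. That is 8 steps up, so Dave Novak is 8 levels below Nuri Okafor.

8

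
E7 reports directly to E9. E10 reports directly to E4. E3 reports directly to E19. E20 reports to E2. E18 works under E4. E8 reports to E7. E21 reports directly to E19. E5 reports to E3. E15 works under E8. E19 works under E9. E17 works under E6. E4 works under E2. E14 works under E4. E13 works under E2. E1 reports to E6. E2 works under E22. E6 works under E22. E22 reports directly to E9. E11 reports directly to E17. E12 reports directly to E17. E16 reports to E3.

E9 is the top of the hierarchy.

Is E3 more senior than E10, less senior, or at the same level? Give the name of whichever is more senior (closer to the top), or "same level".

E3

E3 is 2 levels below E9; E10 is 4. E3 is higher.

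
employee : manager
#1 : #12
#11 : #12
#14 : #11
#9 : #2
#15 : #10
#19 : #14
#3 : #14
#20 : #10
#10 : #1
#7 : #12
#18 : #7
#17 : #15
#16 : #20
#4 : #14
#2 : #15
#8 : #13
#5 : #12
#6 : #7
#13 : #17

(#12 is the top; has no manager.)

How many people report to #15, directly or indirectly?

#15 directly manages #2, #17. Under #2: #9 (1). Under #17: #13, #8 (2). So #15's organization is 2 direct reports plus everyone under them: 2 + 3 = 5.

5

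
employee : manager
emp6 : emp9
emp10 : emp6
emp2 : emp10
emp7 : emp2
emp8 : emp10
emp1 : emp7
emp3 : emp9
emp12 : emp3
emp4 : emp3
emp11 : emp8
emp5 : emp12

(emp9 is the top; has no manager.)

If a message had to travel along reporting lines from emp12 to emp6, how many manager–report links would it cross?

3

emp12 is 2 levels below emp9, and emp6 is 1 level below emp9 (their lowest common manager). The shortest path runs up from emp12 to emp9 and back down to emp6: 2 + 1 = 3 links.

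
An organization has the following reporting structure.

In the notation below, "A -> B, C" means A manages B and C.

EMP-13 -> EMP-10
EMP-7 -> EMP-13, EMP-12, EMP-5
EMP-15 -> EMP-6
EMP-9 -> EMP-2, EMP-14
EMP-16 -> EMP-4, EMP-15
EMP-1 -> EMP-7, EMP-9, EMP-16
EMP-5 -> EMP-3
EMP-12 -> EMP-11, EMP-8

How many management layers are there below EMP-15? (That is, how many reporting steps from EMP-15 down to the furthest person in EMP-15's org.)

The longest chain under EMP-15 runs EMP-15 → EMP-6, which is 1 level below EMP-15.

1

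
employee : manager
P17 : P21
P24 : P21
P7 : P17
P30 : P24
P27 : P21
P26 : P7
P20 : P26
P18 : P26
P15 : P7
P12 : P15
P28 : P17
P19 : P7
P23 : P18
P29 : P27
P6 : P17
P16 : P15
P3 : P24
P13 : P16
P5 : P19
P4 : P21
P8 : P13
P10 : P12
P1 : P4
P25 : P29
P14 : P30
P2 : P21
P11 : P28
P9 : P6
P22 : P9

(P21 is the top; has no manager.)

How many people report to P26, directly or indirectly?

P26 directly manages P20, P18. P20 has no reports. Under P18: P23 (1). So P26's organization is 2 direct reports plus everyone under them: 1 + 2 = 3.

3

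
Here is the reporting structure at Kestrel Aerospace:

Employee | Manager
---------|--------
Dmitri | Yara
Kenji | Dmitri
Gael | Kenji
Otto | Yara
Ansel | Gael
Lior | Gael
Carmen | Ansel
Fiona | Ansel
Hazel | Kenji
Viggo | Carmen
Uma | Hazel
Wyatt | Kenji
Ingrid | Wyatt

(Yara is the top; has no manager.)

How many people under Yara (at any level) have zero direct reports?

6

The people in Yara's organization with no one reporting to them are Otto, Ingrid, Uma, Lior, Fiona, Viggo. That is 6.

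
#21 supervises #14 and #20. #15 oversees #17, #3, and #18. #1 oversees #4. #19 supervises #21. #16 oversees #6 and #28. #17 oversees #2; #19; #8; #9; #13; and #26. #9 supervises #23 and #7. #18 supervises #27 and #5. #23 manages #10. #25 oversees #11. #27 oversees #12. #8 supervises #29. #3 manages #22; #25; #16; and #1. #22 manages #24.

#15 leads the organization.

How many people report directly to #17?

6

#17 directly manages #2, #19, #8, #9, #13, #26. That is 6 direct reports.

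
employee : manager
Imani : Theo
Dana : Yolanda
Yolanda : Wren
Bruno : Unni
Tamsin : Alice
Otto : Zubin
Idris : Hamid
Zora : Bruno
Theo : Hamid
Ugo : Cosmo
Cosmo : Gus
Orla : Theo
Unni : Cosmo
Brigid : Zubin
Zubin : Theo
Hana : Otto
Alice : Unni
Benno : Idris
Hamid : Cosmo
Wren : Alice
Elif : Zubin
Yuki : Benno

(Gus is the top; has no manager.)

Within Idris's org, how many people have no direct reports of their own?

The only person in Idris's organization with no one reporting to them is Yuki. That is 1.

1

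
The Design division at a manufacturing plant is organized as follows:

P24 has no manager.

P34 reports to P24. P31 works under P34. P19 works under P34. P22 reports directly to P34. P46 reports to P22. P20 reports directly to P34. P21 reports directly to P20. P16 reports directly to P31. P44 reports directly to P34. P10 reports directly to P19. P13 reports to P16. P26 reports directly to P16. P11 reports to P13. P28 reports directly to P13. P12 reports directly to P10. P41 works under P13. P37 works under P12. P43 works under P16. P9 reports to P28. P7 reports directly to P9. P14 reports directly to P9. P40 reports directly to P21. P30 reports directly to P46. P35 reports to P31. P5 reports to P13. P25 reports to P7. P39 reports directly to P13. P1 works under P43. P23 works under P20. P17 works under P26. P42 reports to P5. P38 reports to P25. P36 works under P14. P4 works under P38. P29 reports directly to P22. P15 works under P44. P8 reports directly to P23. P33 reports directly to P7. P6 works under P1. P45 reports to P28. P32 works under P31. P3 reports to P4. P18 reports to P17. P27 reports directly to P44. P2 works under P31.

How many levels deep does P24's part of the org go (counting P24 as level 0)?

11

The longest chain under P24 runs P24 → P34 → P31 → P16 → P13 → P28 → P9 → P7 → P25 → P38 → P4 → P3, which is 11 levels below P24.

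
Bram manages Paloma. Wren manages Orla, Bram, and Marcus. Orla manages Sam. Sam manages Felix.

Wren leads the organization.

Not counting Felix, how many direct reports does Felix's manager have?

Felix reports to Sam, and Sam has no other direct reports. Felix has 0 peers.

0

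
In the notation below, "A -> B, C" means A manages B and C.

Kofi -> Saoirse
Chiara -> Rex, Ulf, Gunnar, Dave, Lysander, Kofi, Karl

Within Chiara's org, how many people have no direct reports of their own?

7

The people in Chiara's organization with no one reporting to them are Karl, Saoirse, Lysander, Dave, Gunnar, Ulf, Rex. That is 7.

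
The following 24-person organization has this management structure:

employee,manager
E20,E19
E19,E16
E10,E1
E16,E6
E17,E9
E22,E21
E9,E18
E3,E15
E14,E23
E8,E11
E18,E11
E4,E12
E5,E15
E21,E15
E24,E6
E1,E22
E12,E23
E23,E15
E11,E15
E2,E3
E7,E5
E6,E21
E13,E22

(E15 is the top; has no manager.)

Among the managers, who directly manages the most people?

Direct-report counts: E15 has 5; E5 has 1; E3 has 1; E23 has 2; E12 has 1; E11 has 2; E18 has 1; E9 has 1; E21 has 2; E6 has 2; E16 has 1; E19 has 1; E22 has 2; E1 has 1. The largest is 5, held by E15.

E15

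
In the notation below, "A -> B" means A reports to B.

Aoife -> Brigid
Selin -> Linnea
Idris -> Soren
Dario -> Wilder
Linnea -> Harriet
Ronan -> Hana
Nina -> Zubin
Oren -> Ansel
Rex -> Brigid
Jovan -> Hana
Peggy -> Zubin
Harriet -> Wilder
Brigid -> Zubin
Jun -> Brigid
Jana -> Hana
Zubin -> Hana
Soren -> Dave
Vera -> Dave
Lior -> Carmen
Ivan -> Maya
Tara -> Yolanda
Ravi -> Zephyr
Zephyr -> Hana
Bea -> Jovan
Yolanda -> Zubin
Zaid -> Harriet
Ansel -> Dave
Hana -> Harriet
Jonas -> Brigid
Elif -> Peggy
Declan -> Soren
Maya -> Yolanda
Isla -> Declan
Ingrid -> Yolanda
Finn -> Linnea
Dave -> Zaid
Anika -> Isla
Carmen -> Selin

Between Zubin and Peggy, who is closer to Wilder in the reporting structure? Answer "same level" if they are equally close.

Zubin is 3 levels below Wilder; Peggy is 4. Zubin is higher.

Zubin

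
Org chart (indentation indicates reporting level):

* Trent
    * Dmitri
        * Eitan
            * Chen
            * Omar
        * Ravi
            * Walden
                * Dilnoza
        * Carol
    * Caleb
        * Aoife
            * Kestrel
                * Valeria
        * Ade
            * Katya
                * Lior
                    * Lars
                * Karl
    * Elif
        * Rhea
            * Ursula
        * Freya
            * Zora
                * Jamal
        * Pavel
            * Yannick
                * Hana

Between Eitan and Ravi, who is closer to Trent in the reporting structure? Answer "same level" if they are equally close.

same level

Both Eitan and Ravi are 2 levels below Trent.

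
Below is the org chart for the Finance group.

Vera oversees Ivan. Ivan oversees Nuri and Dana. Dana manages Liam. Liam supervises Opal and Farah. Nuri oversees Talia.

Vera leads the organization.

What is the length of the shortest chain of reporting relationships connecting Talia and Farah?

5

Talia is 2 levels below Ivan, and Farah is 3 levels below Ivan (their lowest common manager). The shortest path runs up from Talia to Ivan and back down to Farah: 2 + 3 = 5 links.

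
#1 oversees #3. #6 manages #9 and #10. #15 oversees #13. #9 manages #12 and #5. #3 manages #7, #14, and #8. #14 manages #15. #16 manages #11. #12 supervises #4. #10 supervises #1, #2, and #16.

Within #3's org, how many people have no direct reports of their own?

3

The people in #3's organization with no one reporting to them are #8, #7, #13. That is 3.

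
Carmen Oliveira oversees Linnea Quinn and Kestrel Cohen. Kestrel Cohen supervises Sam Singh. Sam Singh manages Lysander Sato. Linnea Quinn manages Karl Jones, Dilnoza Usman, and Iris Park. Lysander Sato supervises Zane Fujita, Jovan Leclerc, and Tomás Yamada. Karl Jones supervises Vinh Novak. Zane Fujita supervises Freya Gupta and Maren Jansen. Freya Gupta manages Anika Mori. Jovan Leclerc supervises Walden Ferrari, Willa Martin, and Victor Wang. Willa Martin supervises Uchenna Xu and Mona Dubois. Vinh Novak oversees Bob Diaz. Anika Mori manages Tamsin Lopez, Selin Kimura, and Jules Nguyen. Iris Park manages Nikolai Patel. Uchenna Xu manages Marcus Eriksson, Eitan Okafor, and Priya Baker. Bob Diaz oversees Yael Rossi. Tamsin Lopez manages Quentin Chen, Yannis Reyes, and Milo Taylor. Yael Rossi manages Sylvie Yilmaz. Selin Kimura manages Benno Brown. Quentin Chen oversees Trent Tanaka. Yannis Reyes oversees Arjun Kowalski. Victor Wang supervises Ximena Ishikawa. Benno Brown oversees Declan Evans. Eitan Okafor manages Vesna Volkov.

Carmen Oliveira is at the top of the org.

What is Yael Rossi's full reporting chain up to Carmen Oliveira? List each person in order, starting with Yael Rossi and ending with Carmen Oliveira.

Yael Rossi -> Bob Diaz -> Vinh Novak -> Karl Jones -> Linnea Quinn -> Carmen Oliveira

Yael Rossi reports to Bob Diaz. Bob Diaz reports to Vinh Novak. Vinh Novak reports to Karl Jones. Karl Jones reports to Linnea Quinn. Linnea Quinn reports to Carmen Oliveira. Carmen Oliveira is at the top.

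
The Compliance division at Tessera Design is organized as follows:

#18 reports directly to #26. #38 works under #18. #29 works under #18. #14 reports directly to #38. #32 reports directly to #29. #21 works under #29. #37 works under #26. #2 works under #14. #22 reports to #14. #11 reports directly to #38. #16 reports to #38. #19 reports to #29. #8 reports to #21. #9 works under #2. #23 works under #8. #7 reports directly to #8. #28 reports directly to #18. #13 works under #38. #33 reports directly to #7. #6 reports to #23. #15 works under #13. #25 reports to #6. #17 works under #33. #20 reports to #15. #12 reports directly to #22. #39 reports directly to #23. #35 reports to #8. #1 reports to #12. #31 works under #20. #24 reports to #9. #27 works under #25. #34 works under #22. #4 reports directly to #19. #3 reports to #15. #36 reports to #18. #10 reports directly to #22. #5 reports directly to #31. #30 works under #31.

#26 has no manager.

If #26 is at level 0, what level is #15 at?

4

Chain from #15 up to #26: #15 → #13 → #38 → #18 → #26. That is 4 steps up, so #15 is 4 levels below #26.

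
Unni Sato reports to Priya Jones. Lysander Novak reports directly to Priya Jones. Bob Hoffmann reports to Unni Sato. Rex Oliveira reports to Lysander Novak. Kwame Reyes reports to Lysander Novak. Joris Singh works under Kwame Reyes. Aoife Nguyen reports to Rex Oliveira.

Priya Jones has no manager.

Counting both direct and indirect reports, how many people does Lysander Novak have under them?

4

Lysander Novak directly manages Rex Oliveira, Kwame Reyes. Under Rex Oliveira: Aoife Nguyen (1). Under Kwame Reyes: Joris Singh (1). So Lysander Novak's organization is 2 direct reports plus everyone under them: 2 + 2 = 4.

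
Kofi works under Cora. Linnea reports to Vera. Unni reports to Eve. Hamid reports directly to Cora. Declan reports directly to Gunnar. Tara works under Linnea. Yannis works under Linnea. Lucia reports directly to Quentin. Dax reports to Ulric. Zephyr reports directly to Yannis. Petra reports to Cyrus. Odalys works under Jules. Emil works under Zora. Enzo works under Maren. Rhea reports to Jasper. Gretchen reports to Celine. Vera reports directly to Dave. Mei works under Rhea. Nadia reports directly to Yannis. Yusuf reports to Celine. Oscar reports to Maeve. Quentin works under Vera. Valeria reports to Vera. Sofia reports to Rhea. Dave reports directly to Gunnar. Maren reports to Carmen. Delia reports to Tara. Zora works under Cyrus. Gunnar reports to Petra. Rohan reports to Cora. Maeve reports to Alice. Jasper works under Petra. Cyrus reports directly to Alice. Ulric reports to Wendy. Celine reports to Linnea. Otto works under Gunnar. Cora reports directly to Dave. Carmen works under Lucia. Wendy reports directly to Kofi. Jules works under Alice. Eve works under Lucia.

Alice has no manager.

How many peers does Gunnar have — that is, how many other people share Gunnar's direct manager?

1

Gunnar reports to Petra. Petra's other direct reports are Jasper — 1 peer.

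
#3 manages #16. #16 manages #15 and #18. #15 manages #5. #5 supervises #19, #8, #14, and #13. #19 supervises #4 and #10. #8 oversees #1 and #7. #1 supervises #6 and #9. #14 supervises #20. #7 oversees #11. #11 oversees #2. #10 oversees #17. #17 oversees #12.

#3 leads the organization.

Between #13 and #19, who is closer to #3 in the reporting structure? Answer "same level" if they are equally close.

Both #13 and #19 are 4 levels below #3.

same level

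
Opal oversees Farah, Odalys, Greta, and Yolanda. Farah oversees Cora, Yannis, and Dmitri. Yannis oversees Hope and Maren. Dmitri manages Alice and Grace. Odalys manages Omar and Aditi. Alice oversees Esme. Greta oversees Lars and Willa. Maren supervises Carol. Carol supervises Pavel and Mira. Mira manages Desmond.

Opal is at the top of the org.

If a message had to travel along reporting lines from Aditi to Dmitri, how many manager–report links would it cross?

Aditi is 2 levels below Opal, and Dmitri is 2 levels below Opal (their lowest common manager). The shortest path runs up from Aditi to Opal and back down to Dmitri: 2 + 2 = 4 links.

4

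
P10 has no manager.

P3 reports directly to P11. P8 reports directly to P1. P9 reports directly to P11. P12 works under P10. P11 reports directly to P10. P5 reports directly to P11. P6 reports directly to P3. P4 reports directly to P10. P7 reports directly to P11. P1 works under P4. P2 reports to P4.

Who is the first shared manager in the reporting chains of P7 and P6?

P7's chain of managers is P11, P10. P6's chain of managers is P3, P11, P10. The first manager that appears in both chains is P11.

P11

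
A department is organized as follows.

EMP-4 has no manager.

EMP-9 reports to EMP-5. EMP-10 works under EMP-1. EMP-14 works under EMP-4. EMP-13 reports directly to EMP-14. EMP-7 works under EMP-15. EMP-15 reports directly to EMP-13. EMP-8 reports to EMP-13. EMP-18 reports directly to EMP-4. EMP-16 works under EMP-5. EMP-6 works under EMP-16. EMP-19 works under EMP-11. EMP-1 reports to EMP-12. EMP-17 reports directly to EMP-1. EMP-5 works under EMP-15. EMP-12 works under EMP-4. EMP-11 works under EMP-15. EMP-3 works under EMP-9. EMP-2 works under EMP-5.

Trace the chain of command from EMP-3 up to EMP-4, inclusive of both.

EMP-3 -> EMP-9 -> EMP-5 -> EMP-15 -> EMP-13 -> EMP-14 -> EMP-4

EMP-3 reports to EMP-9. EMP-9 reports to EMP-5. EMP-5 reports to EMP-15. EMP-15 reports to EMP-13. EMP-13 reports to EMP-14. EMP-14 reports to EMP-4. EMP-4 is at the top.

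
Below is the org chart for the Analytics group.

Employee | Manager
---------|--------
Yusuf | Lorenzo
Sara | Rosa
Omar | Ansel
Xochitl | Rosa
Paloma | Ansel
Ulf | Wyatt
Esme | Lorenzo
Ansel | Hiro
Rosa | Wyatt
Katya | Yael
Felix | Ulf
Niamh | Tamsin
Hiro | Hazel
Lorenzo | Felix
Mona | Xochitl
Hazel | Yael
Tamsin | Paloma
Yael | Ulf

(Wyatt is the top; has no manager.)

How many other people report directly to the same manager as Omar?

Omar reports to Ansel. Ansel's other direct reports are Paloma — 1 peer.

1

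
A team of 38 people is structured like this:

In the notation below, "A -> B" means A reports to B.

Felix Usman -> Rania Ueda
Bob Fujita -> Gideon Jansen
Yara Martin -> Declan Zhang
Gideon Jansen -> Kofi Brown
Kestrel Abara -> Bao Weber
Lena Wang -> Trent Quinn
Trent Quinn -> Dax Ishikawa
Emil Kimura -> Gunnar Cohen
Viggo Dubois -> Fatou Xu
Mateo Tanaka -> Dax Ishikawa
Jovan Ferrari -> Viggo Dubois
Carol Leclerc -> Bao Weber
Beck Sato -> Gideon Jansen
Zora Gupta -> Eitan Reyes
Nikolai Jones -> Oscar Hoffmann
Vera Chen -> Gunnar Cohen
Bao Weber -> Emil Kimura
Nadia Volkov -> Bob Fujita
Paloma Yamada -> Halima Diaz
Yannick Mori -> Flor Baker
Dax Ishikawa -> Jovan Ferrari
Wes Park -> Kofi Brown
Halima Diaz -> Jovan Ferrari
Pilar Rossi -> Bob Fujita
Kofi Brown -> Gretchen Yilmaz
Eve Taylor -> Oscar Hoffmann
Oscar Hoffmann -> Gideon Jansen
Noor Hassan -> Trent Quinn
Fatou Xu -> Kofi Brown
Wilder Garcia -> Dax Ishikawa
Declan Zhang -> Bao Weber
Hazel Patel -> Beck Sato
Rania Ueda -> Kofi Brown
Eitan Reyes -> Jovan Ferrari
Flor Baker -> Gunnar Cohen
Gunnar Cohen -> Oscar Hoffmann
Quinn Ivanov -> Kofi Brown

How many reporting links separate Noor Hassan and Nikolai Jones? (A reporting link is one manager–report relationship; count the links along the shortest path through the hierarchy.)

9

Noor Hassan is 6 levels below Kofi Brown, and Nikolai Jones is 3 levels below Kofi Brown (their lowest common manager). The shortest path runs up from Noor Hassan to Kofi Brown and back down to Nikolai Jones: 6 + 3 = 9 links.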